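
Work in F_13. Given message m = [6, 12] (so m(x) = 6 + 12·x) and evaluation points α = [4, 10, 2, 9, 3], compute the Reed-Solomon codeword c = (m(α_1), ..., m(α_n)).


c = [2, 9, 4, 10, 3]

Message polynomial: m(x) = 6 + 12·x (mod 13).
For each evaluation point α_i, compute m(α_i) mod 13:
  α_1 = 4: Horner steps 12 → 2, so m(4) = 2.
  α_2 = 10: Horner steps 12 → 9, so m(10) = 9.
  α_3 = 2: Horner steps 12 → 4, so m(2) = 4.
  α_4 = 9: Horner steps 12 → 10, so m(9) = 10.
  α_5 = 3: Horner steps 12 → 3, so m(3) = 3.
Codeword c = [2, 9, 4, 10, 3] ∈ F_13^5.


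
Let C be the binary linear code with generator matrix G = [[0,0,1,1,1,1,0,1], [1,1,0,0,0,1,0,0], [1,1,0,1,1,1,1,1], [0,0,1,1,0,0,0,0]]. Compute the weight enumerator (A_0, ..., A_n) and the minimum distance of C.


Weight distribution: A_0 = 1, A_2 = 1, A_3 = 4, A_4 = 5, A_5 = 2, A_6 = 1, A_7 = 2. Minimum distance d = 2.

Enumerate all 2^4 = 16 messages m ∈ F_2^4.
For each, compute codeword c = mG in F_2^8, then tally its weight.
  m = 0000 → c = 00000000, weight = 0.
  m = 1000 → c = 00111101, weight = 5.
  m = 0100 → c = 11000100, weight = 3.
  m = 1100 → c = 11111001, weight = 6.
  m = 0010 → c = 11011111, weight = 7.
  m = 1010 → c = 11100010, weight = 4.
  m = 0110 → c = 00011011, weight = 4.
  m = 1110 → c = 00100110, weight = 3.
  m = 0001 → c = 00110000, weight = 2.
  m = 1001 → c = 00001101, weight = 3.
  m = 0101 → c = 11110100, weight = 5.
  m = 1101 → c = 11001001, weight = 4.
  m = 0011 → c = 11101111, weight = 7.
  m = 1011 → c = 11010010, weight = 4.
  m = 0111 → c = 00101011, weight = 4.
  m = 1111 → c = 00010110, weight = 3.
Tally weights:
  weight 0: 1 codewords.
  weight 2: 1 codewords.
  weight 3: 4 codewords.
  weight 4: 5 codewords.
  weight 5: 2 codewords.
  weight 6: 1 codewords.
  weight 7: 2 codewords.
Minimum distance d = smallest w > 0 with A_w > 0 = 2.
Sanity: Σ A_w = 16 = 2^4 = 16 ✓.


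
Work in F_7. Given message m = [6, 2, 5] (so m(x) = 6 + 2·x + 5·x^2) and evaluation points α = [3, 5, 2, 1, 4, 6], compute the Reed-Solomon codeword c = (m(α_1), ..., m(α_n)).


c = [1, 1, 2, 6, 3, 2]

Message polynomial: m(x) = 6 + 2·x + 5·x^2 (mod 7).
For each evaluation point α_i, compute m(α_i) mod 7:
  α_1 = 3: Horner steps 5 → 3 → 1, so m(3) = 1.
  α_2 = 5: Horner steps 5 → 6 → 1, so m(5) = 1.
  α_3 = 2: Horner steps 5 → 5 → 2, so m(2) = 2.
  α_4 = 1: Horner steps 5 → 0 → 6, so m(1) = 6.
  α_5 = 4: Horner steps 5 → 1 → 3, so m(4) = 3.
  α_6 = 6: Horner steps 5 → 4 → 2, so m(6) = 2.
Codeword c = [1, 1, 2, 6, 3, 2] ∈ F_7^6.


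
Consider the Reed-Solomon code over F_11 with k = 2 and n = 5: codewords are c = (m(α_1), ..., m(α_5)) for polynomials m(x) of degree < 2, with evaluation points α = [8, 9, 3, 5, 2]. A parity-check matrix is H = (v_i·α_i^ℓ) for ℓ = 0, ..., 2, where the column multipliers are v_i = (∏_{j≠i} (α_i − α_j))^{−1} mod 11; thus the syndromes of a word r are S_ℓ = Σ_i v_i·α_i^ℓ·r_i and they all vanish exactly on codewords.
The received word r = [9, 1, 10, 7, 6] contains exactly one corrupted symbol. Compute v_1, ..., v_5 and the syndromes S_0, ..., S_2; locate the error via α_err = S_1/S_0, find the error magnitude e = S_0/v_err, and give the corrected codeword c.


S = (5, 7, 1), error at position 1, error magnitude e = 1, c = [8, 1, 10, 7, 6].

Step 1: column multipliers v_i = (∏_{j≠i}(α_i − α_j))^{−1} mod 11.
  i = 1 (α = 8): (8−9)(8−3)(8−5)(8−2) = (−1)·5·3·6 = −90 ≡ 9, so v_1 = 9^{−1} = 5 (mod 11).
  i = 2 (α = 9): (9−8)(9−3)(9−5)(9−2) = 1·6·4·7 = 168 ≡ 3, so v_2 = 3^{−1} = 4 (mod 11).
  i = 3 (α = 3): (3−8)(3−9)(3−5)(3−2) = (−5)·(−6)·(−2)·1 = −60 ≡ 6, so v_3 = 6^{−1} = 2 (mod 11).
  i = 4 (α = 5): (5−8)(5−9)(5−3)(5−2) = (−3)·(−4)·2·3 = 72 ≡ 6, so v_4 = 6^{−1} = 2 (mod 11).
  i = 5 (α = 2): (2−8)(2−9)(2−3)(2−5) = (−6)·(−7)·(−1)·(−3) = 126 ≡ 5, so v_5 = 5^{−1} = 9 (mod 11).
  v = [5, 4, 2, 2, 9].
Step 2: syndromes of r = [9, 1, 10, 7, 6] (all sums mod 11).
  S_0 = Σ v_i r_i = 5·9 + 4·1 + 2·10 + 2·7 + 9·6 = 137 ≡ 5.
  S_1 = Σ v_i α_i r_i = 5·8·9 + 4·9·1 + 2·3·10 + 2·5·7 + 9·2·6 = 634 ≡ 7.
  α_i^2 mod 11 = [9, 4, 9, 3, 4].
  S_2 = Σ v_i α_i^2 r_i = 5·9·9 + 4·4·1 + 2·9·10 + 2·3·7 + 9·4·6 = 859 ≡ 1.
  S = (5, 7, 1) ≠ 0, so r is not a codeword (an error is present).
Step 3: locate the error. For a single error e at position i, S_ℓ = v_i·e·α_i^ℓ, so α_err = S_1/S_0.
  S_0^{−1} = 5^{−1} = 9 (mod 11), so α_err = 7·9 = 63 ≡ 8 = α_1. Error position i = 1.
  Consistency check: S_2/S_1 = 1·8 = 8 ≡ 8 = α_err ✓ (single-error assumption holds).
Step 4: error magnitude e = S_0/v_1 = S_0·∏_{j≠1}(α_1 − α_j) = 5·9 = 45 ≡ 1 (mod 11).
Step 5: correct position 1: c_1 = r_1 − e = 9 − 1 ≡ 8 (mod 11). Hence c = [8, 1, 10, 7, 6].
  Check: interpolating c through the α_i gives m(x) = 9 + 4·x (degree < 2) with m(α_i) = c_i for every i, so c is indeed a codeword.


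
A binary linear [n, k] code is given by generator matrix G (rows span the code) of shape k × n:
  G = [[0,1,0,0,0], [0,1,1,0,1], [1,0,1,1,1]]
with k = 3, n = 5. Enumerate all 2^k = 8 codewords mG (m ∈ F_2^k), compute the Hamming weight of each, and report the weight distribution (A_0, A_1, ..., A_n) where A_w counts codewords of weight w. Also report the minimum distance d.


Weight distribution: A_0 = 1, A_1 = 1, A_2 = 2, A_3 = 2, A_4 = 1, A_5 = 1. Minimum distance d = 1.

Enumerate all 2^3 = 8 messages m ∈ F_2^3.
For each, compute codeword c = mG in F_2^5, then tally its weight.
  m = 000 → c = 00000, weight = 0.
  m = 100 → c = 01000, weight = 1.
  m = 010 → c = 01101, weight = 3.
  m = 110 → c = 00101, weight = 2.
  m = 001 → c = 10111, weight = 4.
  m = 101 → c = 11111, weight = 5.
  m = 011 → c = 11010, weight = 3.
  m = 111 → c = 10010, weight = 2.
Tally weights:
  weight 0: 1 codewords.
  weight 1: 1 codewords.
  weight 2: 2 codewords.
  weight 3: 2 codewords.
  weight 4: 1 codewords.
  weight 5: 1 codewords.
Minimum distance d = smallest w > 0 with A_w > 0 = 1.
Sanity: Σ A_w = 8 = 2^3 = 8 ✓.


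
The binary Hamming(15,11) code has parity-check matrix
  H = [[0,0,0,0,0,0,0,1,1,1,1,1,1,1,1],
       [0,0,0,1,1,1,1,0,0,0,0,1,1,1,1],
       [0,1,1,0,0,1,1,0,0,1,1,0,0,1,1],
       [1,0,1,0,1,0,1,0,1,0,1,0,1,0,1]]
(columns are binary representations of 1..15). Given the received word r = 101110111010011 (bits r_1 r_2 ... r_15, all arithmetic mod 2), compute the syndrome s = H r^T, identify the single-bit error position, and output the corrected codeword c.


s = (1, 1, 1, 1)^T, error position = 15, corrected codeword c = 101110111010010

Compute s = H r^T mod 2 one row at a time:
  s_1 = 1 + 1 + 0 + 1 + 0 + 0 + 1 + 1 = 5 ≡ 1 (mod 2).
  s_2 = 1 + 1 + 0 + 1 + 0 + 0 + 1 + 1 = 5 ≡ 1 (mod 2).
  s_3 = 0 + 1 + 0 + 1 + 0 + 1 + 1 + 1 = 5 ≡ 1 (mod 2).
  s_4 = 1 + 1 + 1 + 1 + 1 + 1 + 0 + 1 = 7 ≡ 1 (mod 2).
s = (1, 1, 1, 1)^T — this equals column 15 of H (binary 1111), so error is at position 15.
Correct: flip bit 15 of r = 101110111010011 to get c = 101110111010010.


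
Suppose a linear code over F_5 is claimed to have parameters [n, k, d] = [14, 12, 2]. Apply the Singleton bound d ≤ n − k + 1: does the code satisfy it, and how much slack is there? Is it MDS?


Singleton RHS = n − k + 1 = 3, slack = 1, bound satisfied, not MDS.

Singleton bound: d ≤ n − k + 1.
Here n = 14, k = 12, so n − k + 1 = 3.
Given d = 2, check d ≤ 3: YES.
Slack = (n − k + 1) − d = 1.
The code is NOT MDS (slack = 1 > 0).
Description: the claimed parameters are [14, 12, 2]_5; such a code would be non-MDS.


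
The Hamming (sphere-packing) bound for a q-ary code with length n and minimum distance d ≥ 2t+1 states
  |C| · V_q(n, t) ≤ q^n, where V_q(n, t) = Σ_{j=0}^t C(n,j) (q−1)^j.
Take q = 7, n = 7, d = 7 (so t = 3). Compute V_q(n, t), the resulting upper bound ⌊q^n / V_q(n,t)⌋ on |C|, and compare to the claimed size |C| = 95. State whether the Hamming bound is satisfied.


V_q(n, t) = 8359, q^n = 823543, Hamming bound = 98, |C| = 95 ≤ bound (satisfied).

Step 1: Compute V_q(n, t) = Σ_{j=0}^3 C(n, j) (q−1)^j.
  j = 0: C(7,0)·(6)^0 = 1·1 = 1.
  j = 1: C(7,1)·(6)^1 = 7·6 = 42.
  j = 2: C(7,2)·(6)^2 = 21·36 = 756.
  j = 3: C(7,3)·(6)^3 = 35·216 = 7560.
  V_q(n, t) = 1 + 42 + 756 + 7560 = 8359.
Step 2: q^n = 7^7 = 823543.
Step 3: Hamming bound ⌊q^n / V_q(n,t)⌋ = ⌊823543/8359⌋ = 98.
Step 4: Compare |C| = 95 to 98: satisfied.
The claimed |C| lies below the Hamming bound.


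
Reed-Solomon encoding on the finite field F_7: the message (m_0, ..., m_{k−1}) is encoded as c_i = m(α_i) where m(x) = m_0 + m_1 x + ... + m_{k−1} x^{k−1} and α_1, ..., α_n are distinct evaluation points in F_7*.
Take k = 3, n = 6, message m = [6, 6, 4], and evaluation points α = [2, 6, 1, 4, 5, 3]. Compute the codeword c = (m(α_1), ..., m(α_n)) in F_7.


c = [6, 4, 2, 3, 3, 4]

Message polynomial: m(x) = 6 + 6·x + 4·x^2 (mod 7).
For each evaluation point α_i, compute m(α_i) mod 7:
  α_1 = 2: Horner steps 4 → 0 → 6, so m(2) = 6.
  α_2 = 6: Horner steps 4 → 2 → 4, so m(6) = 4.
  α_3 = 1: Horner steps 4 → 3 → 2, so m(1) = 2.
  α_4 = 4: Horner steps 4 → 1 → 3, so m(4) = 3.
  α_5 = 5: Horner steps 4 → 5 → 3, so m(5) = 3.
  α_6 = 3: Horner steps 4 → 4 → 4, so m(3) = 4.
Codeword c = [6, 4, 2, 3, 3, 4] ∈ F_7^6.


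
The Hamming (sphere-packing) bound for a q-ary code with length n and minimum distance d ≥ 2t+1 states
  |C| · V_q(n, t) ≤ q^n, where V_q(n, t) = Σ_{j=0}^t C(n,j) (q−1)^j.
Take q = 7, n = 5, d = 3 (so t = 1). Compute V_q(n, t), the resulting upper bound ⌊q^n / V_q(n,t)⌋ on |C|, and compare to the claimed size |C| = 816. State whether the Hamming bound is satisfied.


V_q(n, t) = 31, q^n = 16807, Hamming bound = 542, |C| = 816 > bound (violated).

Step 1: Compute V_q(n, t) = Σ_{j=0}^1 C(n, j) (q−1)^j.
  j = 0: C(5,0)·(6)^0 = 1·1 = 1.
  j = 1: C(5,1)·(6)^1 = 5·6 = 30.
  V_q(n, t) = 1 + 30 = 31.
Step 2: q^n = 7^5 = 16807.
Step 3: Hamming bound ⌊q^n / V_q(n,t)⌋ = ⌊16807/31⌋ = 542.
Step 4: Compare |C| = 816 to 542: violated.
The claimed |C| lies above the Hamming bound, so no 7-ary code of length 5 with d ≥ 3 can have 816 codewords.


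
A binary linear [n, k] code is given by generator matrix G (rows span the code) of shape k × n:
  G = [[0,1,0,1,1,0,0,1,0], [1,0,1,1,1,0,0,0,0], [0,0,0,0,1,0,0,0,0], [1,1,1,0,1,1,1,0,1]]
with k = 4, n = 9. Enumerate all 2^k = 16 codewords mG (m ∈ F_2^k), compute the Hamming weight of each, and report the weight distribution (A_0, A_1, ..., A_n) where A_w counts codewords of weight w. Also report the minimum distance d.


Weight distribution: A_0 = 1, A_1 = 1, A_3 = 2, A_4 = 4, A_5 = 3, A_6 = 2, A_7 = 2, A_8 = 1. Minimum distance d = 1.

Enumerate all 2^4 = 16 messages m ∈ F_2^4.
For each, compute codeword c = mG in F_2^9, then tally its weight.
  m = 0000 → c = 000000000, weight = 0.
  m = 1000 → c = 010110010, weight = 4.
  m = 0100 → c = 101110000, weight = 4.
  m = 1100 → c = 111000010, weight = 4.
  m = 0010 → c = 000010000, weight = 1.
  m = 1010 → c = 010100010, weight = 3.
  m = 0110 → c = 101100000, weight = 3.
  m = 1110 → c = 111010010, weight = 5.
  m = 0001 → c = 111011101, weight = 7.
  m = 1001 → c = 101101111, weight = 7.
  m = 0101 → c = 010101101, weight = 5.
  m = 1101 → c = 000011111, weight = 5.
  m = 0011 → c = 111001101, weight = 6.
  m = 1011 → c = 101111111, weight = 8.
  m = 0111 → c = 010111101, weight = 6.
  m = 1111 → c = 000001111, weight = 4.
Tally weights:
  weight 0: 1 codewords.
  weight 1: 1 codewords.
  weight 3: 2 codewords.
  weight 4: 4 codewords.
  weight 5: 3 codewords.
  weight 6: 2 codewords.
  weight 7: 2 codewords.
  weight 8: 1 codewords.
Minimum distance d = smallest w > 0 with A_w > 0 = 1.
Sanity: Σ A_w = 16 = 2^4 = 16 ✓.


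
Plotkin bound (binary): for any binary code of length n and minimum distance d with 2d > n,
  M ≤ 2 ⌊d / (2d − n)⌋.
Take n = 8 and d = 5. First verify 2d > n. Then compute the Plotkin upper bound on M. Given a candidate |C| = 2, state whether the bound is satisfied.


Plotkin bound M ≤ 4; given |C| = 2 ≤ bound (satisfied).

Check applicability: 2d = 10, n = 8.
2d − n = 2 > 0, so Plotkin applies.
Compute d/(2d−n) = 5/2 ≈ 2.5000.
⌊d/(2d−n)⌋ = 2.
Plotkin bound: M ≤ 2·2 = 4.
Given |C| = 2, check: satisfied.
This |C| is below the Plotkin bound.


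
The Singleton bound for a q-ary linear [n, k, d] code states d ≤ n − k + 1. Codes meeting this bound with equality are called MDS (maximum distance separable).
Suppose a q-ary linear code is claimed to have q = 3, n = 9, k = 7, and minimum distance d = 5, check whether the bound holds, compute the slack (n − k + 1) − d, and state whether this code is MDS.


Singleton RHS = n − k + 1 = 3, slack = -2, bound violated (no such code; not MDS).

Singleton bound: d ≤ n − k + 1.
Here n = 9, k = 7, so n − k + 1 = 3.
Given d = 5, check d ≤ 3: NO.
Slack = (n − k + 1) − d = -2.
The slack is negative: d = 5 exceeds n − k + 1 = 3 by 2, so the Singleton bound is violated and no linear [9, 7, 5]_3 code can exist. In particular it is not MDS (MDS requires d = n − k + 1 exactly).
Description: the claimed parameters are [9, 7, 5]_3; such a code would be impossible (violates the Singleton bound).


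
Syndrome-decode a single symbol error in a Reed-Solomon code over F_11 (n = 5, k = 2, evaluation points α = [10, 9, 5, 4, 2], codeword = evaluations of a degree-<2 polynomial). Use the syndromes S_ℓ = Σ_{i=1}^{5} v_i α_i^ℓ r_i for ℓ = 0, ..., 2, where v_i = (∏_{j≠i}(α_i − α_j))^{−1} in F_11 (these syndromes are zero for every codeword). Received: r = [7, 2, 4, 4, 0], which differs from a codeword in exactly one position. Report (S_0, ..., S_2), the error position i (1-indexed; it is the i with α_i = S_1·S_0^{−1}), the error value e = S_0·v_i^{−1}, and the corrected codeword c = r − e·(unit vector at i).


S = (10, 7, 6), error at position 4, error magnitude e = 5, c = [7, 2, 4, 10, 0].

Step 1: column multipliers v_i = (∏_{j≠i}(α_i − α_j))^{−1} mod 11.
  i = 1 (α = 10): (10−9)(10−5)(10−4)(10−2) = 1·5·6·8 = 240 ≡ 9, so v_1 = 9^{−1} = 5 (mod 11).
  i = 2 (α = 9): (9−10)(9−5)(9−4)(9−2) = (−1)·4·5·7 = −140 ≡ 3, so v_2 = 3^{−1} = 4 (mod 11).
  i = 3 (α = 5): (5−10)(5−9)(5−4)(5−2) = (−5)·(−4)·1·3 = 60 ≡ 5, so v_3 = 5^{−1} = 9 (mod 11).
  i = 4 (α = 4): (4−10)(4−9)(4−5)(4−2) = (−6)·(−5)·(−1)·2 = −60 ≡ 6, so v_4 = 6^{−1} = 2 (mod 11).
  i = 5 (α = 2): (2−10)(2−9)(2−5)(2−4) = (−8)·(−7)·(−3)·(−2) = 336 ≡ 6, so v_5 = 6^{−1} = 2 (mod 11).
  v = [5, 4, 9, 2, 2].
Step 2: syndromes of r = [7, 2, 4, 4, 0] (all sums mod 11).
  S_0 = Σ v_i r_i = 5·7 + 4·2 + 9·4 + 2·4 + 2·0 = 87 ≡ 10.
  S_1 = Σ v_i α_i r_i = 5·10·7 + 4·9·2 + 9·5·4 + 2·4·4 + 2·2·0 = 634 ≡ 7.
  α_i^2 mod 11 = [1, 4, 3, 5, 4].
  S_2 = Σ v_i α_i^2 r_i = 5·1·7 + 4·4·2 + 9·3·4 + 2·5·4 + 2·4·0 = 215 ≡ 6.
  S = (10, 7, 6) ≠ 0, so r is not a codeword (an error is present).
Step 3: locate the error. For a single error e at position i, S_ℓ = v_i·e·α_i^ℓ, so α_err = S_1/S_0.
  S_0^{−1} = 10^{−1} = 10 (mod 11), so α_err = 7·10 = 70 ≡ 4 = α_4. Error position i = 4.
  Consistency check: S_2/S_1 = 6·8 = 48 ≡ 4 = α_err ✓ (single-error assumption holds).
Step 4: error magnitude e = S_0/v_4 = S_0·∏_{j≠4}(α_4 − α_j) = 10·6 = 60 ≡ 5 (mod 11).
Step 5: correct position 4: c_4 = r_4 − e = 4 − 5 ≡ 10 (mod 11). Hence c = [7, 2, 4, 10, 0].
  Check: interpolating c through the α_i gives m(x) = 1 + 5·x (degree < 2) with m(α_i) = c_i for every i, so c is indeed a codeword.


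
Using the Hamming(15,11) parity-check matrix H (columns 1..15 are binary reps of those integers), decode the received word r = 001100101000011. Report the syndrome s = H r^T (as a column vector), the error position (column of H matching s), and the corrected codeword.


s = (1, 0, 0, 0)^T, error position = 8, corrected codeword c = 001100111000011

Compute s = H r^T mod 2 one row at a time:
  s_1 = 0 + 1 + 0 + 0 + 0 + 0 + 1 + 1 = 3 ≡ 1 (mod 2).
  s_2 = 1 + 0 + 0 + 1 + 0 + 0 + 1 + 1 = 4 ≡ 0 (mod 2).
  s_3 = 0 + 1 + 0 + 1 + 0 + 0 + 1 + 1 = 4 ≡ 0 (mod 2).
  s_4 = 0 + 1 + 0 + 1 + 1 + 0 + 0 + 1 = 4 ≡ 0 (mod 2).
s = (1, 0, 0, 0)^T — this equals column 8 of H (binary 1000), so error is at position 8.
Correct: flip bit 8 of r = 001100101000011 to get c = 001100111000011.


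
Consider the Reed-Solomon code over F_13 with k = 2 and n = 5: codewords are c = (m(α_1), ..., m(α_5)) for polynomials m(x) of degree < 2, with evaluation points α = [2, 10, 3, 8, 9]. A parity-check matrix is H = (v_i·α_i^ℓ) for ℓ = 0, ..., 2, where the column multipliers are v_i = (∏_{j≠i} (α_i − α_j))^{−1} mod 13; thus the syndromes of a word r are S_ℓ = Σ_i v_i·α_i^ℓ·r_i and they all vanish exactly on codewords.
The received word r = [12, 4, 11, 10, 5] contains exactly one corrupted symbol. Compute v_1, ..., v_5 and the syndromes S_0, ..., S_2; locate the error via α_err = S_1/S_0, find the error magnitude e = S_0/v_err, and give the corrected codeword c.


S = (7, 4, 6), error at position 4, error magnitude e = 4, c = [12, 4, 11, 6, 5].

Step 1: column multipliers v_i = (∏_{j≠i}(α_i − α_j))^{−1} mod 13.
  i = 1 (α = 2): (2−10)(2−3)(2−8)(2−9) = (−8)·(−1)·(−6)·(−7) = 336 ≡ 11, so v_1 = 11^{−1} = 6 (mod 13).
  i = 2 (α = 10): (10−2)(10−3)(10−8)(10−9) = 8·7·2·1 = 112 ≡ 8, so v_2 = 8^{−1} = 5 (mod 13).
  i = 3 (α = 3): (3−2)(3−10)(3−8)(3−9) = 1·(−7)·(−5)·(−6) = −210 ≡ 11, so v_3 = 11^{−1} = 6 (mod 13).
  i = 4 (α = 8): (8−2)(8−10)(8−3)(8−9) = 6·(−2)·5·(−1) = 60 ≡ 8, so v_4 = 8^{−1} = 5 (mod 13).
  i = 5 (α = 9): (9−2)(9−10)(9−3)(9−8) = 7·(−1)·6·1 = −42 ≡ 10, so v_5 = 10^{−1} = 4 (mod 13).
  v = [6, 5, 6, 5, 4].
Step 2: syndromes of r = [12, 4, 11, 10, 5] (all sums mod 13).
  S_0 = Σ v_i r_i = 6·12 + 5·4 + 6·11 + 5·10 + 4·5 = 228 ≡ 7.
  S_1 = Σ v_i α_i r_i = 6·2·12 + 5·10·4 + 6·3·11 + 5·8·10 + 4·9·5 = 1122 ≡ 4.
  α_i^2 mod 13 = [4, 9, 9, 12, 3].
  S_2 = Σ v_i α_i^2 r_i = 6·4·12 + 5·9·4 + 6·9·11 + 5·12·10 + 4·3·5 = 1722 ≡ 6.
  S = (7, 4, 6) ≠ 0, so r is not a codeword (an error is present).
Step 3: locate the error. For a single error e at position i, S_ℓ = v_i·e·α_i^ℓ, so α_err = S_1/S_0.
  S_0^{−1} = 7^{−1} = 2 (mod 13), so α_err = 4·2 = 8 ≡ 8 = α_4. Error position i = 4.
  Consistency check: S_2/S_1 = 6·10 = 60 ≡ 8 = α_err ✓ (single-error assumption holds).
Step 4: error magnitude e = S_0/v_4 = S_0·∏_{j≠4}(α_4 − α_j) = 7·8 = 56 ≡ 4 (mod 13).
Step 5: correct position 4: c_4 = r_4 − e = 10 − 4 ≡ 6 (mod 13). Hence c = [12, 4, 11, 6, 5].
  Check: interpolating c through the α_i gives m(x) = 1 + 12·x (degree < 2) with m(α_i) = c_i for every i, so c is indeed a codeword.


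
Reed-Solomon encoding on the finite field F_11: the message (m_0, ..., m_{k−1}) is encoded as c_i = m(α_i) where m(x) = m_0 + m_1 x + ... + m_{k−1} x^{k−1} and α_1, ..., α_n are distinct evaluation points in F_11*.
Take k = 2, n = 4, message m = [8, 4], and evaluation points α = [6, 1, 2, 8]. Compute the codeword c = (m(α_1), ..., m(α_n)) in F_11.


c = [10, 1, 5, 7]

Message polynomial: m(x) = 8 + 4·x (mod 11).
For each evaluation point α_i, compute m(α_i) mod 11:
  α_1 = 6: Horner steps 4 → 10, so m(6) = 10.
  α_2 = 1: Horner steps 4 → 1, so m(1) = 1.
  α_3 = 2: Horner steps 4 → 5, so m(2) = 5.
  α_4 = 8: Horner steps 4 → 7, so m(8) = 7.
Codeword c = [10, 1, 5, 7] ∈ F_11^4.


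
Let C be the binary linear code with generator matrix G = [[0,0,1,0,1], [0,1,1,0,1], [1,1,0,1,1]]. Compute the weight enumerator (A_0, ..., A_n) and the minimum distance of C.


Weight distribution: A_0 = 1, A_1 = 1, A_2 = 1, A_3 = 3, A_4 = 2. Minimum distance d = 1.

Enumerate all 2^3 = 8 messages m ∈ F_2^3.
For each, compute codeword c = mG in F_2^5, then tally its weight.
  m = 000 → c = 00000, weight = 0.
  m = 100 → c = 00101, weight = 2.
  m = 010 → c = 01101, weight = 3.
  m = 110 → c = 01000, weight = 1.
  m = 001 → c = 11011, weight = 4.
  m = 101 → c = 11110, weight = 4.
  m = 011 → c = 10110, weight = 3.
  m = 111 → c = 10011, weight = 3.
Tally weights:
  weight 0: 1 codewords.
  weight 1: 1 codewords.
  weight 2: 1 codewords.
  weight 3: 3 codewords.
  weight 4: 2 codewords.
Minimum distance d = smallest w > 0 with A_w > 0 = 1.
Sanity: Σ A_w = 8 = 2^3 = 8 ✓.


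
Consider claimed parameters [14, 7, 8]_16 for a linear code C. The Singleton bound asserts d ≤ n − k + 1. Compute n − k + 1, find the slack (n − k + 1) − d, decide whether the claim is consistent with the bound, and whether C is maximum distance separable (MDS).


Singleton RHS = n − k + 1 = 8, slack = 0, bound satisfied, MDS.

Singleton bound: d ≤ n − k + 1.
Here n = 14, k = 7, so n − k + 1 = 8.
Given d = 8, check d ≤ 8: YES.
Slack = (n − k + 1) − d = 0.
The code is MDS (slack = 0).
Description: the claimed parameters are [14, 7, 8]_16; such a code would be MDS (meets Singleton bound).


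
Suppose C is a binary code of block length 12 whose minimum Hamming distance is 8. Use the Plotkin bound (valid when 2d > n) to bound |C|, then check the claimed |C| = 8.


Plotkin bound M ≤ 4; given |C| = 8 > bound (violated).

Check applicability: 2d = 16, n = 12.
2d − n = 4 > 0, so Plotkin applies.
Compute d/(2d−n) = 8/4 ≈ 2.0000.
⌊d/(2d−n)⌋ = 2.
Plotkin bound: M ≤ 2·2 = 4.
Given |C| = 8, check: VIOLATED.
This |C| is above the Plotkin bound, so no binary code with n = 12, d = 8 and 8 codewords exists.


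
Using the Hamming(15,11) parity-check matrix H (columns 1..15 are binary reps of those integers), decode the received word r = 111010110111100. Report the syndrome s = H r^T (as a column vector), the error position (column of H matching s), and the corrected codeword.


s = (1, 0, 1, 0)^T, error position = 10, corrected codeword c = 111010110011100

Compute s = H r^T mod 2 one row at a time:
  s_1 = 1 + 0 + 1 + 1 + 1 + 1 + 0 + 0 = 5 ≡ 1 (mod 2).
  s_2 = 0 + 1 + 0 + 1 + 1 + 1 + 0 + 0 = 4 ≡ 0 (mod 2).
  s_3 = 1 + 1 + 0 + 1 + 1 + 1 + 0 + 0 = 5 ≡ 1 (mod 2).
  s_4 = 1 + 1 + 1 + 1 + 0 + 1 + 1 + 0 = 6 ≡ 0 (mod 2).
s = (1, 0, 1, 0)^T — this equals column 10 of H (binary 1010), so error is at position 10.
Correct: flip bit 10 of r = 111010110111100 to get c = 111010110011100.


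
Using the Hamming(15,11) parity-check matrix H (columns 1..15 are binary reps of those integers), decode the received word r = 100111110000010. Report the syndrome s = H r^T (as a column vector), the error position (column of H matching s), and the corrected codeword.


s = (0, 1, 1, 1)^T, error position = 7, corrected codeword c = 100111010000010

Compute s = H r^T mod 2 one row at a time:
  s_1 = 1 + 0 + 0 + 0 + 0 + 0 + 1 + 0 = 2 ≡ 0 (mod 2).
  s_2 = 1 + 1 + 1 + 1 + 0 + 0 + 1 + 0 = 5 ≡ 1 (mod 2).
  s_3 = 0 + 0 + 1 + 1 + 0 + 0 + 1 + 0 = 3 ≡ 1 (mod 2).
  s_4 = 1 + 0 + 1 + 1 + 0 + 0 + 0 + 0 = 3 ≡ 1 (mod 2).
s = (0, 1, 1, 1)^T — this equals column 7 of H (binary 0111), so error is at position 7.
Correct: flip bit 7 of r = 100111110000010 to get c = 100111010000010.


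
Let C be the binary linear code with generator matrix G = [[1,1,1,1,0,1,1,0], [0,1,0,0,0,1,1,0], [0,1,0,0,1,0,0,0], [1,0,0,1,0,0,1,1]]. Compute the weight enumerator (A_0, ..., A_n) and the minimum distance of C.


Weight distribution: A_0 = 1, A_2 = 1, A_3 = 4, A_4 = 3, A_5 = 4, A_6 = 3. Minimum distance d = 2.

Enumerate all 2^4 = 16 messages m ∈ F_2^4.
For each, compute codeword c = mG in F_2^8, then tally its weight.
  m = 0000 → c = 00000000, weight = 0.
  m = 1000 → c = 11110110, weight = 6.
  m = 0100 → c = 01000110, weight = 3.
  m = 1100 → c = 10110000, weight = 3.
  m = 0010 → c = 01001000, weight = 2.
  m = 1010 → c = 10111110, weight = 6.
  m = 0110 → c = 00001110, weight = 3.
  m = 1110 → c = 11111000, weight = 5.
  m = 0001 → c = 10010011, weight = 4.
  m = 1001 → c = 01100101, weight = 4.
  m = 0101 → c = 11010101, weight = 5.
  m = 1101 → c = 00100011, weight = 3.
  m = 0011 → c = 11011011, weight = 6.
  m = 1011 → c = 00101101, weight = 4.
  m = 0111 → c = 10011101, weight = 5.
  m = 1111 → c = 01101011, weight = 5.
Tally weights:
  weight 0: 1 codewords.
  weight 2: 1 codewords.
  weight 3: 4 codewords.
  weight 4: 3 codewords.
  weight 5: 4 codewords.
  weight 6: 3 codewords.
Minimum distance d = smallest w > 0 with A_w > 0 = 2.
Sanity: Σ A_w = 16 = 2^4 = 16 ✓.


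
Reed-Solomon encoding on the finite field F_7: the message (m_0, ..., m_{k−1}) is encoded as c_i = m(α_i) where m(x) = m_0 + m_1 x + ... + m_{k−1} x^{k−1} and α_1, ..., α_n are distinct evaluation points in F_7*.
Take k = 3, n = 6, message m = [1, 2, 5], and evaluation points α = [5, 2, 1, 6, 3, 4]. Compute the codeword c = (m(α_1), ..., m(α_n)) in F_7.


c = [3, 4, 1, 4, 3, 5]

Message polynomial: m(x) = 1 + 2·x + 5·x^2 (mod 7).
For each evaluation point α_i, compute m(α_i) mod 7:
  α_1 = 5: Horner steps 5 → 6 → 3, so m(5) = 3.
  α_2 = 2: Horner steps 5 → 5 → 4, so m(2) = 4.
  α_3 = 1: Horner steps 5 → 0 → 1, so m(1) = 1.
  α_4 = 6: Horner steps 5 → 4 → 4, so m(6) = 4.
  α_5 = 3: Horner steps 5 → 3 → 3, so m(3) = 3.
  α_6 = 4: Horner steps 5 → 1 → 5, so m(4) = 5.
Codeword c = [3, 4, 1, 4, 3, 5] ∈ F_7^6.


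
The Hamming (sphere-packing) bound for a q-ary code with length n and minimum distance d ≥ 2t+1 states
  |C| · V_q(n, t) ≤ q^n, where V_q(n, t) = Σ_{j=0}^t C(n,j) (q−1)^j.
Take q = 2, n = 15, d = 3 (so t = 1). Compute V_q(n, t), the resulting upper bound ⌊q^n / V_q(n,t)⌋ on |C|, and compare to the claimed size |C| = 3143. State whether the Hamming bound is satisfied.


V_q(n, t) = 16, q^n = 32768, Hamming bound = 2048, |C| = 3143 > bound (violated).

Step 1: Compute V_q(n, t) = Σ_{j=0}^1 C(n, j) (q−1)^j.
  j = 0: C(15,0)·(1)^0 = 1·1 = 1.
  j = 1: C(15,1)·(1)^1 = 15·1 = 15.
  V_q(n, t) = 1 + 15 = 16.
Step 2: q^n = 2^15 = 32768.
Step 3: Hamming bound ⌊q^n / V_q(n,t)⌋ = ⌊32768/16⌋ = 2048.
Step 4: Compare |C| = 3143 to 2048: violated.
The claimed |C| lies above the Hamming bound, so no 2-ary code of length 15 with d ≥ 3 can have 3143 codewords.


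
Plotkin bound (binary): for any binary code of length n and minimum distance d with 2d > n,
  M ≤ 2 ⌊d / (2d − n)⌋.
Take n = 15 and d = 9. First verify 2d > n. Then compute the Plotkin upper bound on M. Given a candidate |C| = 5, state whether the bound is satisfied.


Plotkin bound M ≤ 6; given |C| = 5 ≤ bound (satisfied).

Check applicability: 2d = 18, n = 15.
2d − n = 3 > 0, so Plotkin applies.
Compute d/(2d−n) = 9/3 ≈ 3.0000.
⌊d/(2d−n)⌋ = 3.
Plotkin bound: M ≤ 2·3 = 6.
Given |C| = 5, check: satisfied.
This |C| is below the Plotkin bound.


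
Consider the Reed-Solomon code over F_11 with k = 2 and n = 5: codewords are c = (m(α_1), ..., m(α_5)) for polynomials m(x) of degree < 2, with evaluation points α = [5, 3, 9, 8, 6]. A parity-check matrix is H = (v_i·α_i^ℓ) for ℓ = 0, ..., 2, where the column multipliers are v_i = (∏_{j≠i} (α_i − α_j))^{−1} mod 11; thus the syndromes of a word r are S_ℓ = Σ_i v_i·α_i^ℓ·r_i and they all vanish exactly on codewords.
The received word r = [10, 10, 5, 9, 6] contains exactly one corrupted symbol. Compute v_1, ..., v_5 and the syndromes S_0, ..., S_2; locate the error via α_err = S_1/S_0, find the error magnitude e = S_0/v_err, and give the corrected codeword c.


S = (9, 5, 4), error at position 2, error magnitude e = 3, c = [10, 7, 5, 9, 6].

Step 1: column multipliers v_i = (∏_{j≠i}(α_i − α_j))^{−1} mod 11.
  i = 1 (α = 5): (5−3)(5−9)(5−8)(5−6) = 2·(−4)·(−3)·(−1) = −24 ≡ 9, so v_1 = 9^{−1} = 5 (mod 11).
  i = 2 (α = 3): (3−5)(3−9)(3−8)(3−6) = (−2)·(−6)·(−5)·(−3) = 180 ≡ 4, so v_2 = 4^{−1} = 3 (mod 11).
  i = 3 (α = 9): (9−5)(9−3)(9−8)(9−6) = 4·6·1·3 = 72 ≡ 6, so v_3 = 6^{−1} = 2 (mod 11).
  i = 4 (α = 8): (8−5)(8−3)(8−9)(8−6) = 3·5·(−1)·2 = −30 ≡ 3, so v_4 = 3^{−1} = 4 (mod 11).
  i = 5 (α = 6): (6−5)(6−3)(6−9)(6−8) = 1·3·(−3)·(−2) = 18 ≡ 7, so v_5 = 7^{−1} = 8 (mod 11).
  v = [5, 3, 2, 4, 8].
Step 2: syndromes of r = [10, 10, 5, 9, 6] (all sums mod 11).
  S_0 = Σ v_i r_i = 5·10 + 3·10 + 2·5 + 4·9 + 8·6 = 174 ≡ 9.
  S_1 = Σ v_i α_i r_i = 5·5·10 + 3·3·10 + 2·9·5 + 4·8·9 + 8·6·6 = 1006 ≡ 5.
  α_i^2 mod 11 = [3, 9, 4, 9, 3].
  S_2 = Σ v_i α_i^2 r_i = 5·3·10 + 3·9·10 + 2·4·5 + 4·9·9 + 8·3·6 = 928 ≡ 4.
  S = (9, 5, 4) ≠ 0, so r is not a codeword (an error is present).
Step 3: locate the error. For a single error e at position i, S_ℓ = v_i·e·α_i^ℓ, so α_err = S_1/S_0.
  S_0^{−1} = 9^{−1} = 5 (mod 11), so α_err = 5·5 = 25 ≡ 3 = α_2. Error position i = 2.
  Consistency check: S_2/S_1 = 4·9 = 36 ≡ 3 = α_err ✓ (single-error assumption holds).
Step 4: error magnitude e = S_0/v_2 = S_0·∏_{j≠2}(α_2 − α_j) = 9·4 = 36 ≡ 3 (mod 11).
Step 5: correct position 2: c_2 = r_2 − e = 10 − 3 ≡ 7 (mod 11). Hence c = [10, 7, 5, 9, 6].
  Check: interpolating c through the α_i gives m(x) = 8 + 7·x (degree < 2) with m(α_i) = c_i for every i, so c is indeed a codeword.


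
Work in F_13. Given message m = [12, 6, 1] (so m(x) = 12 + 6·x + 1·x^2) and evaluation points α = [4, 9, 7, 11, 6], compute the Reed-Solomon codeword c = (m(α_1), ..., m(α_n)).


c = [0, 4, 12, 4, 6]

Message polynomial: m(x) = 12 + 6·x + 1·x^2 (mod 13).
For each evaluation point α_i, compute m(α_i) mod 13:
  α_1 = 4: Horner steps 1 → 10 → 0, so m(4) = 0.
  α_2 = 9: Horner steps 1 → 2 → 4, so m(9) = 4.
  α_3 = 7: Horner steps 1 → 0 → 12, so m(7) = 12.
  α_4 = 11: Horner steps 1 → 4 → 4, so m(11) = 4.
  α_5 = 6: Horner steps 1 → 12 → 6, so m(6) = 6.
Codeword c = [0, 4, 12, 4, 6] ∈ F_13^5.


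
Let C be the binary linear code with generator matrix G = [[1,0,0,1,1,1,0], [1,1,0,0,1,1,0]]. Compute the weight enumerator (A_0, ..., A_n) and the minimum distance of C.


Weight distribution: A_0 = 1, A_2 = 1, A_4 = 2. Minimum distance d = 2.

Enumerate all 2^2 = 4 messages m ∈ F_2^2.
For each, compute codeword c = mG in F_2^7, then tally its weight.
  m = 00 → c = 0000000, weight = 0.
  m = 10 → c = 1001110, weight = 4.
  m = 01 → c = 1100110, weight = 4.
  m = 11 → c = 0101000, weight = 2.
Tally weights:
  weight 0: 1 codewords.
  weight 2: 1 codewords.
  weight 4: 2 codewords.
Minimum distance d = smallest w > 0 with A_w > 0 = 2.
Sanity: Σ A_w = 4 = 2^2 = 4 ✓.


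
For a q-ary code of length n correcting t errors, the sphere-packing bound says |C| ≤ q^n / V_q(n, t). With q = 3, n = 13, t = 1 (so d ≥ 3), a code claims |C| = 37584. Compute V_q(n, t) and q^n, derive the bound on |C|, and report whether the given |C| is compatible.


V_q(n, t) = 27, q^n = 1594323, Hamming bound = 59049, |C| = 37584 ≤ bound (satisfied).

Step 1: Compute V_q(n, t) = Σ_{j=0}^1 C(n, j) (q−1)^j.
  j = 0: C(13,0)·(2)^0 = 1·1 = 1.
  j = 1: C(13,1)·(2)^1 = 13·2 = 26.
  V_q(n, t) = 1 + 26 = 27.
Step 2: q^n = 3^13 = 1594323.
Step 3: Hamming bound ⌊q^n / V_q(n,t)⌋ = ⌊1594323/27⌋ = 59049.
Step 4: Compare |C| = 37584 to 59049: satisfied.
The claimed |C| lies below the Hamming bound.


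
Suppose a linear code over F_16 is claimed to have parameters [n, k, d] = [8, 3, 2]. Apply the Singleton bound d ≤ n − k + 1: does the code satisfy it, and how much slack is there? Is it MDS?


Singleton RHS = n − k + 1 = 6, slack = 4, bound satisfied, not MDS.

Singleton bound: d ≤ n − k + 1.
Here n = 8, k = 3, so n − k + 1 = 6.
Given d = 2, check d ≤ 6: YES.
Slack = (n − k + 1) − d = 4.
The code is NOT MDS (slack = 4 > 0).
Description: the claimed parameters are [8, 3, 2]_16; such a code would be non-MDS.


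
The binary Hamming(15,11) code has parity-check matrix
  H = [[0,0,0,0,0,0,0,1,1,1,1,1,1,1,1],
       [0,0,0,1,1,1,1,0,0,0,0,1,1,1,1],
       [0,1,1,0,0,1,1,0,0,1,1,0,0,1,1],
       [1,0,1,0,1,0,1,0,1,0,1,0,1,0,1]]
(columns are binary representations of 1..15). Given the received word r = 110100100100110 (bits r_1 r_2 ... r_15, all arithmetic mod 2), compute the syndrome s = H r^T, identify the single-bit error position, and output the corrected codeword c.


s = (1, 0, 0, 1)^T, error position = 9, corrected codeword c = 110100101100110

Compute s = H r^T mod 2 one row at a time:
  s_1 = 0 + 0 + 1 + 0 + 0 + 1 + 1 + 0 = 3 ≡ 1 (mod 2).
  s_2 = 1 + 0 + 0 + 1 + 0 + 1 + 1 + 0 = 4 ≡ 0 (mod 2).
  s_3 = 1 + 0 + 0 + 1 + 1 + 0 + 1 + 0 = 4 ≡ 0 (mod 2).
  s_4 = 1 + 0 + 0 + 1 + 0 + 0 + 1 + 0 = 3 ≡ 1 (mod 2).
s = (1, 0, 0, 1)^T — this equals column 9 of H (binary 1001), so error is at position 9.
Correct: flip bit 9 of r = 110100100100110 to get c = 110100101100110.


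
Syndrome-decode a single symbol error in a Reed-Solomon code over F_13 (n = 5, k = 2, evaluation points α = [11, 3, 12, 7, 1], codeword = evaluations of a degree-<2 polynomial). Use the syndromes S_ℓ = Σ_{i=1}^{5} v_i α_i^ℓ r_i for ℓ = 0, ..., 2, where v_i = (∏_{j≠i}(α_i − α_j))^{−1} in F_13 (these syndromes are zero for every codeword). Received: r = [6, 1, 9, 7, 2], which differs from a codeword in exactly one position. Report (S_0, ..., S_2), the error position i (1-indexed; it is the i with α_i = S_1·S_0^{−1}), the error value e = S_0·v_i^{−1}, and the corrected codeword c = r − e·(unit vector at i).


S = (5, 2, 6), error at position 2, error magnitude e = 6, c = [6, 8, 9, 7, 2].

Step 1: column multipliers v_i = (∏_{j≠i}(α_i − α_j))^{−1} mod 13.
  i = 1 (α = 11): (11−3)(11−12)(11−7)(11−1) = 8·(−1)·4·10 = −320 ≡ 5, so v_1 = 5^{−1} = 8 (mod 13).
  i = 2 (α = 3): (3−11)(3−12)(3−7)(3−1) = (−8)·(−9)·(−4)·2 = −576 ≡ 9, so v_2 = 9^{−1} = 3 (mod 13).
  i = 3 (α = 12): (12−11)(12−3)(12−7)(12−1) = 1·9·5·11 = 495 ≡ 1, so v_3 = 1^{−1} = 1 (mod 13).
  i = 4 (α = 7): (7−11)(7−3)(7−12)(7−1) = (−4)·4·(−5)·6 = 480 ≡ 12, so v_4 = 12^{−1} = 12 (mod 13).
  i = 5 (α = 1): (1−11)(1−3)(1−12)(1−7) = (−10)·(−2)·(−11)·(−6) = 1320 ≡ 7, so v_5 = 7^{−1} = 2 (mod 13).
  v = [8, 3, 1, 12, 2].
Step 2: syndromes of r = [6, 1, 9, 7, 2] (all sums mod 13).
  S_0 = Σ v_i r_i = 8·6 + 3·1 + 1·9 + 12·7 + 2·2 = 148 ≡ 5.
  S_1 = Σ v_i α_i r_i = 8·11·6 + 3·3·1 + 1·12·9 + 12·7·7 + 2·1·2 = 1237 ≡ 2.
  α_i^2 mod 13 = [4, 9, 1, 10, 1].
  S_2 = Σ v_i α_i^2 r_i = 8·4·6 + 3·9·1 + 1·1·9 + 12·10·7 + 2·1·2 = 1072 ≡ 6.
  S = (5, 2, 6) ≠ 0, so r is not a codeword (an error is present).
Step 3: locate the error. For a single error e at position i, S_ℓ = v_i·e·α_i^ℓ, so α_err = S_1/S_0.
  S_0^{−1} = 5^{−1} = 8 (mod 13), so α_err = 2·8 = 16 ≡ 3 = α_2. Error position i = 2.
  Consistency check: S_2/S_1 = 6·7 = 42 ≡ 3 = α_err ✓ (single-error assumption holds).
Step 4: error magnitude e = S_0/v_2 = S_0·∏_{j≠2}(α_2 − α_j) = 5·9 = 45 ≡ 6 (mod 13).
Step 5: correct position 2: c_2 = r_2 − e = 1 − 6 ≡ 8 (mod 13). Hence c = [6, 8, 9, 7, 2].
  Check: interpolating c through the α_i gives m(x) = 12 + 3·x (degree < 2) with m(α_i) = c_i for every i, so c is indeed a codeword.


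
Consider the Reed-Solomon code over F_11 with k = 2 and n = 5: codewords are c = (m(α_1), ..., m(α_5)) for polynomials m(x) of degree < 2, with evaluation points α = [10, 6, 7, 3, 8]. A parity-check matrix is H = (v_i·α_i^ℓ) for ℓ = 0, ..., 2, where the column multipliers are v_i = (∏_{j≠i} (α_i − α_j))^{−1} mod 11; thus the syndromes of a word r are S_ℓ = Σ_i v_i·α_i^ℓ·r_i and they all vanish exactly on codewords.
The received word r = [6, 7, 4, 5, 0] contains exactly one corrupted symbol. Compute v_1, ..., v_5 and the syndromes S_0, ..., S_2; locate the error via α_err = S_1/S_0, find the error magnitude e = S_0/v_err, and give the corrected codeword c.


S = (5, 7, 1), error at position 5, error magnitude e = 10, c = [6, 7, 4, 5, 1].

Step 1: column multipliers v_i = (∏_{j≠i}(α_i − α_j))^{−1} mod 11.
  i = 1 (α = 10): (10−6)(10−7)(10−3)(10−8) = 4·3·7·2 = 168 ≡ 3, so v_1 = 3^{−1} = 4 (mod 11).
  i = 2 (α = 6): (6−10)(6−7)(6−3)(6−8) = (−4)·(−1)·3·(−2) = −24 ≡ 9, so v_2 = 9^{−1} = 5 (mod 11).
  i = 3 (α = 7): (7−10)(7−6)(7−3)(7−8) = (−3)·1·4·(−1) = 12 ≡ 1, so v_3 = 1^{−1} = 1 (mod 11).
  i = 4 (α = 3): (3−10)(3−6)(3−7)(3−8) = (−7)·(−3)·(−4)·(−5) = 420 ≡ 2, so v_4 = 2^{−1} = 6 (mod 11).
  i = 5 (α = 8): (8−10)(8−6)(8−7)(8−3) = (−2)·2·1·5 = −20 ≡ 2, so v_5 = 2^{−1} = 6 (mod 11).
  v = [4, 5, 1, 6, 6].
Step 2: syndromes of r = [6, 7, 4, 5, 0] (all sums mod 11).
  S_0 = Σ v_i r_i = 4·6 + 5·7 + 1·4 + 6·5 + 6·0 = 93 ≡ 5.
  S_1 = Σ v_i α_i r_i = 4·10·6 + 5·6·7 + 1·7·4 + 6·3·5 + 6·8·0 = 568 ≡ 7.
  α_i^2 mod 11 = [1, 3, 5, 9, 9].
  S_2 = Σ v_i α_i^2 r_i = 4·1·6 + 5·3·7 + 1·5·4 + 6·9·5 + 6·9·0 = 419 ≡ 1.
  S = (5, 7, 1) ≠ 0, so r is not a codeword (an error is present).
Step 3: locate the error. For a single error e at position i, S_ℓ = v_i·e·α_i^ℓ, so α_err = S_1/S_0.
  S_0^{−1} = 5^{−1} = 9 (mod 11), so α_err = 7·9 = 63 ≡ 8 = α_5. Error position i = 5.
  Consistency check: S_2/S_1 = 1·8 = 8 ≡ 8 = α_err ✓ (single-error assumption holds).
Step 4: error magnitude e = S_0/v_5 = S_0·∏_{j≠5}(α_5 − α_j) = 5·2 = 10 ≡ 10 (mod 11).
Step 5: correct position 5: c_5 = r_5 − e = 0 − 10 ≡ 1 (mod 11). Hence c = [6, 7, 4, 5, 1].
  Check: interpolating c through the α_i gives m(x) = 3 + 8·x (degree < 2) with m(α_i) = c_i for every i, so c is indeed a codeword.


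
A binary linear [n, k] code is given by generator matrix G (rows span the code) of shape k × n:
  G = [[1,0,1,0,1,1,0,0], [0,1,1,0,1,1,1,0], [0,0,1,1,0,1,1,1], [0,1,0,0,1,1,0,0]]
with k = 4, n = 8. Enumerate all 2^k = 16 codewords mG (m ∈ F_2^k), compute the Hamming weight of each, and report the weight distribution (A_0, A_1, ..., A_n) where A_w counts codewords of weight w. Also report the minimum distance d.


Weight distribution: A_0 = 1, A_2 = 1, A_3 = 4, A_4 = 3, A_5 = 4, A_6 = 3. Minimum distance d = 2.

Enumerate all 2^4 = 16 messages m ∈ F_2^4.
For each, compute codeword c = mG in F_2^8, then tally its weight.
  m = 0000 → c = 00000000, weight = 0.
  m = 1000 → c = 10101100, weight = 4.
  m = 0100 → c = 01101110, weight = 5.
  m = 1100 → c = 11000010, weight = 3.
  m = 0010 → c = 00110111, weight = 5.
  m = 1010 → c = 10011011, weight = 5.
  m = 0110 → c = 01011001, weight = 4.
  m = 1110 → c = 11110101, weight = 6.
  m = 0001 → c = 01001100, weight = 3.
  m = 1001 → c = 11100000, weight = 3.
  m = 0101 → c = 00100010, weight = 2.
  m = 1101 → c = 10001110, weight = 4.
  m = 0011 → c = 01111011, weight = 6.
  m = 1011 → c = 11010111, weight = 6.
  m = 0111 → c = 00010101, weight = 3.
  m = 1111 → c = 10111001, weight = 5.
Tally weights:
  weight 0: 1 codewords.
  weight 2: 1 codewords.
  weight 3: 4 codewords.
  weight 4: 3 codewords.
  weight 5: 4 codewords.
  weight 6: 3 codewords.
Minimum distance d = smallest w > 0 with A_w > 0 = 2.
Sanity: Σ A_w = 16 = 2^4 = 16 ✓.


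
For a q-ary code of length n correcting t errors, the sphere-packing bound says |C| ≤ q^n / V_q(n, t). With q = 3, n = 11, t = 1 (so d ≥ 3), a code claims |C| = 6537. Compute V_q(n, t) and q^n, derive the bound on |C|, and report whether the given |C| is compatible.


V_q(n, t) = 23, q^n = 177147, Hamming bound = 7702, |C| = 6537 ≤ bound (satisfied).

Step 1: Compute V_q(n, t) = Σ_{j=0}^1 C(n, j) (q−1)^j.
  j = 0: C(11,0)·(2)^0 = 1·1 = 1.
  j = 1: C(11,1)·(2)^1 = 11·2 = 22.
  V_q(n, t) = 1 + 22 = 23.
Step 2: q^n = 3^11 = 177147.
Step 3: Hamming bound ⌊q^n / V_q(n,t)⌋ = ⌊177147/23⌋ = 7702.
Step 4: Compare |C| = 6537 to 7702: satisfied.
The claimed |C| lies below the Hamming bound.
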